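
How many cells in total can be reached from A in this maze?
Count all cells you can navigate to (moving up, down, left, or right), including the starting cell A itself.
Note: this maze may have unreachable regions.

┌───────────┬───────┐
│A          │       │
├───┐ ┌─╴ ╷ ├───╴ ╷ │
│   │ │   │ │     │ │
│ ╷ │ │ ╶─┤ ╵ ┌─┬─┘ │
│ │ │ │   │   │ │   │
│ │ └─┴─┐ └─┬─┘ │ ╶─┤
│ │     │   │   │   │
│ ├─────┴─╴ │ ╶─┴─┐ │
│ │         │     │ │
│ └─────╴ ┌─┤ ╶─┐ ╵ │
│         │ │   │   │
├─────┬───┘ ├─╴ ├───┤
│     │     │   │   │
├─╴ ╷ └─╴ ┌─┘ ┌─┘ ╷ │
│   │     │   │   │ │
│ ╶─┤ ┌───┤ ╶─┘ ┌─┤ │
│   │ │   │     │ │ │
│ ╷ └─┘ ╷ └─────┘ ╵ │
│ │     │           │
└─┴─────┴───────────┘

Using BFS/flood-fill to find all reachable cells from A:
Maze size: 10 × 10 = 100 total cells
All cells are reachable — the maze is fully connected.
Reachable cells: 100

Reachable region (· marks reachable cells):

┌───────────┬───────┐
│A · · · · ·│· · · ·│
├───┐ ┌─╴ ╷ ├───╴ ╷ │
│· ·│·│· ·│·│· · ·│·│
│ ╷ │ │ ╶─┤ ╵ ┌─┬─┘ │
│·│·│·│· ·│· ·│·│· ·│
│ │ └─┴─┐ └─┬─┘ │ ╶─┤
│·│· · ·│· ·│· ·│· ·│
│ ├─────┴─╴ │ ╶─┴─┐ │
│·│· · · · ·│· · ·│·│
│ └─────╴ ┌─┤ ╶─┐ ╵ │
│· · · · ·│·│· ·│· ·│
├─────┬───┘ ├─╴ ├───┤
│· · ·│· · ·│· ·│· ·│
├─╴ ╷ └─╴ ┌─┘ ┌─┘ ╷ │
│· ·│· · ·│· ·│· ·│·│
│ ╶─┤ ┌───┤ ╶─┘ ┌─┤ │
│· ·│·│· ·│· · ·│·│·│
│ ╷ └─┘ ╷ └─────┘ ╵ │
│·│· · ·│· · · · · ·│
└─┴─────┴───────────┘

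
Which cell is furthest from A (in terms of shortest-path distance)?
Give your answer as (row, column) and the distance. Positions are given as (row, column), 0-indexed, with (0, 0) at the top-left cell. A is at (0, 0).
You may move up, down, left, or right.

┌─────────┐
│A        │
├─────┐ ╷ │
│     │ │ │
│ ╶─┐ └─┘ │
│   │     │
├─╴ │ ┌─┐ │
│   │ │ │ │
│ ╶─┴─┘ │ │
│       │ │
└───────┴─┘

Computing BFS distances from A to all cells:
Furthest cell: (3, 3)
Distance: 20 steps

Path from A to the furthest cell:

┌─────────┐
│A → → → ↓│
├─────┐ ╷ │
│↓ ← ↰│ │↓│
│ ╶─┐ └─┘ │
│↳ ↓│↑ ← ↲│
├─╴ │ ┌─┐ │
│↓ ↲│ │B│ │
│ ╶─┴─┘ │ │
│↳ → → ↑│ │
└───────┴─┘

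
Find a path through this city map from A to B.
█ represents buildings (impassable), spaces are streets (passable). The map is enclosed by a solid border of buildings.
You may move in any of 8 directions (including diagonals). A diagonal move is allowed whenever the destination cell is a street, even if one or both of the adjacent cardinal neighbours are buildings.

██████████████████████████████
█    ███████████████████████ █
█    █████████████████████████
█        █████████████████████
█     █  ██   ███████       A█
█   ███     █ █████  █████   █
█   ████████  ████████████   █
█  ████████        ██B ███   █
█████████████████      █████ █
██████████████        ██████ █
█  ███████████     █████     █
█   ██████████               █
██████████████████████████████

Finding the shortest path from A to B:
Movement: 8-directional
Path length: 18 steps
Directions: down → down → down → down → down → down-left → left → left → left → down-left → left → left → left → left → up-left → up-right → up-right → up-right

Solution:

██████████████████████████████
█    ███████████████████████ █
█    █████████████████████████
█        █████████████████████
█     █  ██   ███████       A█
█   ███     █ █████  █████  ↓█
█   ████████  ████████████  ↓█
█  ████████        ██B ███  ↓█
█████████████████   ↗  █████↓█
██████████████     ↗  ██████↙█
█  ███████████    ↗█████↙←←← █
█   ██████████     ↖←←←←     █
██████████████████████████████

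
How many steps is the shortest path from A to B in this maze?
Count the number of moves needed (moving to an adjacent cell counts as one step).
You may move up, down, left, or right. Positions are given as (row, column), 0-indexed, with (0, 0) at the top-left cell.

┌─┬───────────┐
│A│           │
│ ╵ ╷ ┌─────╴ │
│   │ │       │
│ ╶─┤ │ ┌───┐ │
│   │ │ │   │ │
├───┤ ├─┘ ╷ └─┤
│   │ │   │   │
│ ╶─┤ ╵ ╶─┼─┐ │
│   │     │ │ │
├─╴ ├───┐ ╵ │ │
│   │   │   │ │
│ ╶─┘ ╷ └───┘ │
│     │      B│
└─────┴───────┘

Using BFS to find shortest path:
Start: (0, 0), End: (6, 6)
Path found:
(0,0) → (1,0) → (1,1) → (0,1) → (0,2) → (1,2) → (2,2) → (3,2) → (4,2) → (4,3) → (3,3) → (3,4) → (2,4) → (2,5) → (3,5) → (3,6) → (4,6) → (5,6) → (6,6)
Number of steps: 18

Solution:

┌─┬───────────┐
│A│↱ ↓        │
│ ╵ ╷ ┌─────╴ │
│↳ ↑│↓│       │
│ ╶─┤ │ ┌───┐ │
│   │↓│ │↱ ↓│ │
├───┤ ├─┘ ╷ └─┤
│   │↓│↱ ↑│↳ ↓│
│ ╶─┤ ╵ ╶─┼─┐ │
│   │↳ ↑  │ │↓│
├─╴ ├───┐ ╵ │ │
│   │   │   │↓│
│ ╶─┘ ╷ └───┘ │
│     │      B│
└─────┴───────┘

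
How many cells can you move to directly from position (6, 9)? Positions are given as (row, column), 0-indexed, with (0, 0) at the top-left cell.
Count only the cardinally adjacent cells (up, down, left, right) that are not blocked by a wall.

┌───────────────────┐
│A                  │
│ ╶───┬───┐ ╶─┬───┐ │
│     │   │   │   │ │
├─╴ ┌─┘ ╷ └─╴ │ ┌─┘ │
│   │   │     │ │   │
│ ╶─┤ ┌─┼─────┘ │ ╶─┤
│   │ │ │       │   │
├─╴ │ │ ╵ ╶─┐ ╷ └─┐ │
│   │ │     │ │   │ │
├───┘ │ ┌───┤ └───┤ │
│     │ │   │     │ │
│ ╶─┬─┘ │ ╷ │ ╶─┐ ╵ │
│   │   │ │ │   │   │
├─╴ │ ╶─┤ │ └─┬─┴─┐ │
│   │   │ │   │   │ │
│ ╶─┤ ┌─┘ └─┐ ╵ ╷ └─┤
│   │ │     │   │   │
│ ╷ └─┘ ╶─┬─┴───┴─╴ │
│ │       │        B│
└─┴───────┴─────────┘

Checking passable neighbors of (6, 9):
Neighbors: (5, 9), (7, 9), (6, 8)
Count: 3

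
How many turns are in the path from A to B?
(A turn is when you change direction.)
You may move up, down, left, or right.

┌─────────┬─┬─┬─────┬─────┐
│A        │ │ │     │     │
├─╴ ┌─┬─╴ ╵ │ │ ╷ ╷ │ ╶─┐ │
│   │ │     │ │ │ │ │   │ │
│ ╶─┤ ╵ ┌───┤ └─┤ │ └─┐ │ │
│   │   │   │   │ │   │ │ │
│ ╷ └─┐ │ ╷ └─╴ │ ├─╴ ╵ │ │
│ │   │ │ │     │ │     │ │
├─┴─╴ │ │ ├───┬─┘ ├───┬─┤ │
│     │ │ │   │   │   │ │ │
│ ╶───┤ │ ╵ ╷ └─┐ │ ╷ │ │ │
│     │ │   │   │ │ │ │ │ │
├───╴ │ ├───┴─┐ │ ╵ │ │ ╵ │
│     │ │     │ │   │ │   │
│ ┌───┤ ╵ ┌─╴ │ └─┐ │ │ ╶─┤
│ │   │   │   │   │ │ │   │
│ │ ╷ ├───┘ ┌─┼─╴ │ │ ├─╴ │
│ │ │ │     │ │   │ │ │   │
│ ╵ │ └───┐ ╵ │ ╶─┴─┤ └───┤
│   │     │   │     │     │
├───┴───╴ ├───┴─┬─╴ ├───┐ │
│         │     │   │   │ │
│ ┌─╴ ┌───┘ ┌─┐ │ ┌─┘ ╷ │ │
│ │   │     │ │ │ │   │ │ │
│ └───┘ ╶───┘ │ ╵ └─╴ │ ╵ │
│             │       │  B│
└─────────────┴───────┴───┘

Directions: right, down, left, down, right, down, right, down, left, left, down, right, right, down, left, left, down, down, down, right, up, up, right, down, down, right, right, down, left, left, left, left, down, down, right, right, right, up, right, right, up, right, right, down, down, right, right, right, up, up, right, down, down, right
Number of turns: 32

Solution:

┌─────────┬─┬─┬─────┬─────┐
│A ↓      │ │ │     │     │
├─╴ ┌─┬─╴ ╵ │ │ ╷ ╷ │ ╶─┐ │
│↓ ↲│ │     │ │ │ │ │   │ │
│ ╶─┤ ╵ ┌───┤ └─┤ │ └─┐ │ │
│↳ ↓│   │   │   │ │   │ │ │
│ ╷ └─┐ │ ╷ └─╴ │ ├─╴ ╵ │ │
│ │↳ ↓│ │ │     │ │     │ │
├─┴─╴ │ │ ├───┬─┘ ├───┬─┤ │
│↓ ← ↲│ │ │   │   │   │ │ │
│ ╶───┤ │ ╵ ╷ └─┐ │ ╷ │ │ │
│↳ → ↓│ │   │   │ │ │ │ │ │
├───╴ │ ├───┴─┐ │ ╵ │ │ ╵ │
│↓ ← ↲│ │     │ │   │ │   │
│ ┌───┤ ╵ ┌─╴ │ └─┐ │ │ ╶─┤
│↓│↱ ↓│   │   │   │ │ │   │
│ │ ╷ ├───┘ ┌─┼─╴ │ │ ├─╴ │
│↓│↑│↓│     │ │   │ │ │   │
│ ╵ │ └───┐ ╵ │ ╶─┴─┤ └───┤
│↳ ↑│↳ → ↓│   │     │     │
├───┴───╴ ├───┴─┬─╴ ├───┐ │
│↓ ← ← ← ↲│↱ → ↓│   │↱ ↓│ │
│ ┌─╴ ┌───┘ ┌─┐ │ ┌─┘ ╷ │ │
│↓│   │↱ → ↑│ │↓│ │  ↑│↓│ │
│ └───┘ ╶───┘ │ ╵ └─╴ │ ╵ │
│↳ → → ↑      │↳ → → ↑│↳ B│
└─────────────┴───────┴───┘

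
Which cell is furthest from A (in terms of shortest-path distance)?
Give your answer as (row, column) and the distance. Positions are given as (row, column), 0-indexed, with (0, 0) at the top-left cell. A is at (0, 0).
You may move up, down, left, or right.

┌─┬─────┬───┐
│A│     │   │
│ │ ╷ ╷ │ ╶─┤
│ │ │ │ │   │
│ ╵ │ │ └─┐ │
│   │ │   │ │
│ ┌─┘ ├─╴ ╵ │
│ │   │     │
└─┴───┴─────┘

Computing BFS distances from A to all cells:
Furthest cell: (0, 5)
Distance: 17 steps

Path from A to the furthest cell:

┌─┬─────┬───┐
│A│↱ → ↓│↱ B│
│ │ ╷ ╷ │ ╶─┤
│↓│↑│ │↓│↑ ↰│
│ ╵ │ │ └─┐ │
│↳ ↑│ │↳ ↓│↑│
│ ┌─┘ ├─╴ ╵ │
│ │   │  ↳ ↑│
└─┴───┴─────┘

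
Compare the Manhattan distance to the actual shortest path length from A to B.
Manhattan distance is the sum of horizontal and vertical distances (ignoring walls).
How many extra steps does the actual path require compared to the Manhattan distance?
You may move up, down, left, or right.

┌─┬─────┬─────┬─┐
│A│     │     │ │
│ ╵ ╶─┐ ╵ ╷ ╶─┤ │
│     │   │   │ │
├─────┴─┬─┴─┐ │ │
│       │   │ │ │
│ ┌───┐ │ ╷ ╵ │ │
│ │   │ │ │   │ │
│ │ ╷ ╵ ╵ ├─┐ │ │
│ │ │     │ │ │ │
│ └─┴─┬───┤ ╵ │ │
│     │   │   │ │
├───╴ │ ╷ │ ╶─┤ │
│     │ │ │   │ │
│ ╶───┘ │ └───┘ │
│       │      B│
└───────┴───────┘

Manhattan distance: |7 - 0| + |7 - 0| = 14
Actual path length: 44
Extra steps: 44 - 14 = 30

Solution:

┌─┬─────┬─────┬─┐
│A│↱ → ↓│↱ ↓  │ │
│ ╵ ╶─┐ ╵ ╷ ╶─┤ │
│↳ ↑  │↳ ↑│↳ ↓│ │
├─────┴─┬─┴─┐ │ │
│↓ ← ← ↰│↓ ↰│↓│ │
│ ┌───┐ │ ╷ ╵ │ │
│↓│   │↑│↓│↑ ↲│ │
│ │ ╷ ╵ ╵ ├─┐ │ │
│↓│ │  ↑ ↲│ │ │ │
│ └─┴─┬───┤ ╵ │ │
│↳ → ↓│↱ ↓│   │ │
├───╴ │ ╷ │ ╶─┤ │
│↓ ← ↲│↑│↓│   │ │
│ ╶───┘ │ └───┘ │
│↳ → → ↑│↳ → → B│
└───────┴───────┘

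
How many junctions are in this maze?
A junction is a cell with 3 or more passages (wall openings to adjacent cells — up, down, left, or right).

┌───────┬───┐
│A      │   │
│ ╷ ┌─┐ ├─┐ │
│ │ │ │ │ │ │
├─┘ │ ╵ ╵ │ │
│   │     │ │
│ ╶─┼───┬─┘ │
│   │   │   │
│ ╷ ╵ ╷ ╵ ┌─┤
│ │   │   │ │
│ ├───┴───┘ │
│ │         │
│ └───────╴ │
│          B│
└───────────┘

Checking each cell for number of passages:

Junctions found (3+ passages):
  (0, 1): 3 passages
  (2, 3): 3 passages
  (3, 0): 3 passages
  (5, 5): 3 passages
Total junctions: 4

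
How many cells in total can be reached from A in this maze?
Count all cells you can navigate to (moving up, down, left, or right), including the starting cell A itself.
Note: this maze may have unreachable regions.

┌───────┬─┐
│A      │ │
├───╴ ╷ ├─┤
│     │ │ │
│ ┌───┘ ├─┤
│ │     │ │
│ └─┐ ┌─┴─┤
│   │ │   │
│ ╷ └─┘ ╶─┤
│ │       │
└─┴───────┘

Using BFS/flood-fill to find all reachable cells from A:
Maze size: 5 × 5 = 25 total cells
3 cell(s) are walled off and cannot be reached from A.
Reachable cells: 22

Reachable region (· marks reachable cells):

┌───────┬─┐
│A · · ·│ │
├───╴ ╷ ├─┤
│· · ·│·│ │
│ ┌───┘ ├─┤
│·│· · ·│ │
│ └─┐ ┌─┴─┤
│· ·│·│· ·│
│ ╷ └─┘ ╶─┤
│·│· · · ·│
└─┴───────┘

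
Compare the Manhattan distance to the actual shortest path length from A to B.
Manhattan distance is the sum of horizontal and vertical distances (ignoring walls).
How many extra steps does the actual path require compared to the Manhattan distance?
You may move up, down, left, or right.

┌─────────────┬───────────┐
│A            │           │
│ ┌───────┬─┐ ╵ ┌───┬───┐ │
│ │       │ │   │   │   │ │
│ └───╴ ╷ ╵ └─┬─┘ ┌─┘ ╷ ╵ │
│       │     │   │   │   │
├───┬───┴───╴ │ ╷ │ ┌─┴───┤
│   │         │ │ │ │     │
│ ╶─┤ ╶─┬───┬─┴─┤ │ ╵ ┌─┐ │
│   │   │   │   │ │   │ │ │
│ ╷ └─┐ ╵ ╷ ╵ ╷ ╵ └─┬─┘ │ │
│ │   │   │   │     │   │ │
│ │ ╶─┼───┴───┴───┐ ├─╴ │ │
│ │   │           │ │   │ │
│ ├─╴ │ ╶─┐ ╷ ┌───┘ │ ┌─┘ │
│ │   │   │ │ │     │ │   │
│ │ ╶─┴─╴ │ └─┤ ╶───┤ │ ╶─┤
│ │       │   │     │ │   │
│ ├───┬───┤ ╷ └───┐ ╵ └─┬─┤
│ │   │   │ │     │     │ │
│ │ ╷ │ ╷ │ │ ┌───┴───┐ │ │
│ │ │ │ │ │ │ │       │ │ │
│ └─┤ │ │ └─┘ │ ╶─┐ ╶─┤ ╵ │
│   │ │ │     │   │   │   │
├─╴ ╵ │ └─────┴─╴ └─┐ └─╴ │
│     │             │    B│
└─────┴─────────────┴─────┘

Manhattan distance: |12 - 0| + |12 - 0| = 24
Actual path length: 42
Extra steps: 42 - 24 = 18

Solution:

┌─────────────┬───────────┐
│A            │           │
│ ┌───────┬─┐ ╵ ┌───┬───┐ │
│↓│    ↱ ↓│ │   │   │   │ │
│ └───╴ ╷ ╵ └─┬─┘ ┌─┘ ╷ ╵ │
│↳ → → ↑│↳ → ↓│   │   │   │
├───┬───┴───╴ │ ╷ │ ┌─┴───┤
│   │↓ ← ← ← ↲│ │ │ │     │
│ ╶─┤ ╶─┬───┬─┴─┤ │ ╵ ┌─┐ │
│   │↳ ↓│↱ ↓│↱ ↓│ │   │ │ │
│ ╷ └─┐ ╵ ╷ ╵ ╷ ╵ └─┬─┘ │ │
│ │   │↳ ↑│↳ ↑│↳ → ↓│   │ │
│ │ ╶─┼───┴───┴───┐ ├─╴ │ │
│ │   │           │↓│   │ │
│ ├─╴ │ ╶─┐ ╷ ┌───┘ │ ┌─┘ │
│ │   │   │ │ │↓ ← ↲│ │   │
│ │ ╶─┴─╴ │ └─┤ ╶───┤ │ ╶─┤
│ │       │   │↳ → ↓│ │   │
│ ├───┬───┤ ╷ └───┐ ╵ └─┬─┤
│ │   │   │ │     │↳ → ↓│ │
│ │ ╷ │ ╷ │ │ ┌───┴───┐ │ │
│ │ │ │ │ │ │ │       │↓│ │
│ └─┤ │ │ └─┘ │ ╶─┐ ╶─┤ ╵ │
│   │ │ │     │   │   │↳ ↓│
├─╴ ╵ │ └─────┴─╴ └─┐ └─╴ │
│     │             │    B│
└─────┴─────────────┴─────┘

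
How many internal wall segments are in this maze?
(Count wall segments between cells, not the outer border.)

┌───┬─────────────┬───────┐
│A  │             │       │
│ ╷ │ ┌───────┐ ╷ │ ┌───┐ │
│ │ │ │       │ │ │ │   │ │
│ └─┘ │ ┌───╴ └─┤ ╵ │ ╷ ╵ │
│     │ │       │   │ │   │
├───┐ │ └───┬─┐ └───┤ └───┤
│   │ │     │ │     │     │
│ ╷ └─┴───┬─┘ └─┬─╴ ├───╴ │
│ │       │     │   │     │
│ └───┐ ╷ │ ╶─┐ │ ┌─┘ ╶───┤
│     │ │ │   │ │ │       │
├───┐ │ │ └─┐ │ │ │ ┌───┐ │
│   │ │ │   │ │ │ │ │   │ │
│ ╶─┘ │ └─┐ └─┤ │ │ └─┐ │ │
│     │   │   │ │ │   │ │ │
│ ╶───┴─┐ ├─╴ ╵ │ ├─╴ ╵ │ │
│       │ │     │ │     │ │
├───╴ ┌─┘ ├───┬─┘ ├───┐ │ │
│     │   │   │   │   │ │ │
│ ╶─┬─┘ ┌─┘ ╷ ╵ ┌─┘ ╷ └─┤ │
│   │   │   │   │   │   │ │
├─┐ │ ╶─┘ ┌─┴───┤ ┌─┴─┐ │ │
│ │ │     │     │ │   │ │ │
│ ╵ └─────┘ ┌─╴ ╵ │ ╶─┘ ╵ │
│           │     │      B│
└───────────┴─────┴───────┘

Counting internal wall segments:
Total internal walls: 144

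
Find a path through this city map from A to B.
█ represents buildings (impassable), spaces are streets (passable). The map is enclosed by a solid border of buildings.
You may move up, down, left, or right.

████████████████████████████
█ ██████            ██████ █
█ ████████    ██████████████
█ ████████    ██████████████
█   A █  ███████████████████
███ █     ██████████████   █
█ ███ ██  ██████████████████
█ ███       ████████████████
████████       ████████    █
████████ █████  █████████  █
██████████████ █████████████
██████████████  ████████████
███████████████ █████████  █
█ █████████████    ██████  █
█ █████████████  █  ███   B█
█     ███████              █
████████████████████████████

Finding the shortest path from A to B:
Movement: cardinal only
Path length: 34 steps
Directions: right → down → down → down → right → right → right → down → right → right → right → right → right → right → down → down → down → right → down → down → down → down → right → right → right → right → right → right → right → right → up → right → right → right

Solution:

████████████████████████████
█ ██████            ██████ █
█ ████████    ██████████████
█ ████████    ██████████████
█   A↓█  ███████████████████
███ █↓    ██████████████   █
█ ███↓██  ██████████████████
█ ███↳→→↓   ████████████████
████████↳→→→→→↓████████    █
████████ █████↓ █████████  █
██████████████↓█████████████
██████████████↳↓████████████
███████████████↓█████████  █
█ █████████████↓   ██████  █
█ █████████████↓ █  ███↱→→B█
█     ███████  ↳→→→→→→→↑   █
████████████████████████████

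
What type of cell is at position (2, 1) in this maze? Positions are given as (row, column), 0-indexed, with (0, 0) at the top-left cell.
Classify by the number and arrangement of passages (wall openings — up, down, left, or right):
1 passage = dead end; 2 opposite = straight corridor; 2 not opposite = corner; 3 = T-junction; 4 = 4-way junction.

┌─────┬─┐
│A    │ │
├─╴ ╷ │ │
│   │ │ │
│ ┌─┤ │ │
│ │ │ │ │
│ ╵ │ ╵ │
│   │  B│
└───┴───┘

Checking cell at (2, 1):
Number of passages: 1
Cell type: dead end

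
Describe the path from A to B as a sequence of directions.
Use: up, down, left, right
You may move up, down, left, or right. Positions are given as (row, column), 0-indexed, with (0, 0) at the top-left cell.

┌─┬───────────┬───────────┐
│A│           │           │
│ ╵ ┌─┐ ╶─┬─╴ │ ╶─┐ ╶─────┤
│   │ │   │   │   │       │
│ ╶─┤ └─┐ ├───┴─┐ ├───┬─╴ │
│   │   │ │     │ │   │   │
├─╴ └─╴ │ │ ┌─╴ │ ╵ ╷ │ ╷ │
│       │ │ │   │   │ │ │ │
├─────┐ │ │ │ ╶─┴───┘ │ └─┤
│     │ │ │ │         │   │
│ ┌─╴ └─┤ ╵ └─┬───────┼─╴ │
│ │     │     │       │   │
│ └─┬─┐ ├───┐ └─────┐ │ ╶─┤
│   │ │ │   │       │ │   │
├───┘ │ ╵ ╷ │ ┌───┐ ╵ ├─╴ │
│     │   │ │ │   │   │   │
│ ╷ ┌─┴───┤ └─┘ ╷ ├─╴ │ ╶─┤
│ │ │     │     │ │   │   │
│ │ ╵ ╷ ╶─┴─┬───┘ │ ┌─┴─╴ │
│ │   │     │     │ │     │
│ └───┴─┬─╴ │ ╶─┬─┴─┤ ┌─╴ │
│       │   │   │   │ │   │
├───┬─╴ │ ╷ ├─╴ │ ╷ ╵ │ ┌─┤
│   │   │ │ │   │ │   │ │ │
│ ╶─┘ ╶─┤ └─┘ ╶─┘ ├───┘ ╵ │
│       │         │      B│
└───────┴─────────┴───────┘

Finding the path and converting it to directions:
Path through cells: (0,0) → (1,0) → (1,1) → (0,1) → (0,2) → (0,3) → (1,3) → (1,4) → (2,4) → (3,4) → (4,4) → (5,4) → (5,5) → (4,5) → (3,5) → (2,5) → (2,6) → (2,7) → (3,7) → (3,6) → (4,6) → (4,7) → (4,8) → (4,9) → (4,10) → (3,10) → (2,10) → (2,9) → (3,9) → (3,8) → (2,8) → (1,8) → (1,7) → (0,7) → (0,8) → (0,9) → (1,9) → (1,10) → (1,11) → (1,12) → (2,12) → (2,11) → (3,11) → (4,11) → (4,12) → (5,12) → (5,11) → (6,11) → (6,12) → (7,12) → (7,11) → (8,11) → (8,12) → (9,12) → (10,12) → (10,11) → (11,11) → (12,11) → (12,12)
Directions: down, right, up, right, right, down, right, down, down, down, down, right, up, up, up, right, right, down, left, down, right, right, right, right, up, up, left, down, left, up, up, left, up, right, right, down, right, right, right, down, left, down, down, right, down, left, down, right, down, left, down, right, down, down, left, down, down, right

Solution:

┌─┬───────────┬───────────┐
│A│↱ → ↓      │↱ → ↓      │
│ ╵ ┌─┐ ╶─┬─╴ │ ╶─┐ ╶─────┤
│↳ ↑│ │↳ ↓│   │↑ ↰│↳ → → ↓│
│ ╶─┤ └─┐ ├───┴─┐ ├───┬─╴ │
│   │   │↓│↱ → ↓│↑│↓ ↰│↓ ↲│
├─╴ └─╴ │ │ ┌─╴ │ ╵ ╷ │ ╷ │
│       │↓│↑│↓ ↲│↑ ↲│↑│↓│ │
├─────┐ │ │ │ ╶─┴───┘ │ └─┤
│     │ │↓│↑│↳ → → → ↑│↳ ↓│
│ ┌─╴ └─┤ ╵ └─┬───────┼─╴ │
│ │     │↳ ↑  │       │↓ ↲│
│ └─┬─┐ ├───┐ └─────┐ │ ╶─┤
│   │ │ │   │       │ │↳ ↓│
├───┘ │ ╵ ╷ │ ┌───┐ ╵ ├─╴ │
│     │   │ │ │   │   │↓ ↲│
│ ╷ ┌─┴───┤ └─┘ ╷ ├─╴ │ ╶─┤
│ │ │     │     │ │   │↳ ↓│
│ │ ╵ ╷ ╶─┴─┬───┘ │ ┌─┴─╴ │
│ │   │     │     │ │    ↓│
│ └───┴─┬─╴ │ ╶─┬─┴─┤ ┌─╴ │
│       │   │   │   │ │↓ ↲│
├───┬─╴ │ ╷ ├─╴ │ ╷ ╵ │ ┌─┤
│   │   │ │ │   │ │   │↓│ │
│ ╶─┘ ╶─┤ └─┘ ╶─┘ ├───┘ ╵ │
│       │         │    ↳ B│
└───────┴─────────┴───────┘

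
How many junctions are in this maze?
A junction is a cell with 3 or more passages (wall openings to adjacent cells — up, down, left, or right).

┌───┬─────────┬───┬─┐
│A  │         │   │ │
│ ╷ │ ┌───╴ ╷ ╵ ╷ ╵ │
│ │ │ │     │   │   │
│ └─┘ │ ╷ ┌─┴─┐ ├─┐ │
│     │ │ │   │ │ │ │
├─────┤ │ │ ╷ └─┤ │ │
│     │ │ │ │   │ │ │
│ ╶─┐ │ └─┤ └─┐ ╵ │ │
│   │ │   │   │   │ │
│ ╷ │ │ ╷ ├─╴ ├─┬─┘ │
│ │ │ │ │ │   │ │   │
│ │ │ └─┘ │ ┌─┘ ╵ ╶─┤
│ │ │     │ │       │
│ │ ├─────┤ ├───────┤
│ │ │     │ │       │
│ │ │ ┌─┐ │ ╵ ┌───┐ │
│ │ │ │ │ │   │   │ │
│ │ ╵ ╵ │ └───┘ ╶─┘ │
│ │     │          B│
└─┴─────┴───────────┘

Checking each cell for number of passages:

Junctions found (3+ passages):
  (0, 5): 3 passages
  (1, 4): 3 passages
  (1, 7): 3 passages
  (1, 9): 3 passages
  (4, 0): 3 passages
  (4, 3): 3 passages
  (6, 7): 3 passages
  (6, 8): 3 passages
  (9, 2): 3 passages
  (9, 7): 3 passages
Total junctions: 10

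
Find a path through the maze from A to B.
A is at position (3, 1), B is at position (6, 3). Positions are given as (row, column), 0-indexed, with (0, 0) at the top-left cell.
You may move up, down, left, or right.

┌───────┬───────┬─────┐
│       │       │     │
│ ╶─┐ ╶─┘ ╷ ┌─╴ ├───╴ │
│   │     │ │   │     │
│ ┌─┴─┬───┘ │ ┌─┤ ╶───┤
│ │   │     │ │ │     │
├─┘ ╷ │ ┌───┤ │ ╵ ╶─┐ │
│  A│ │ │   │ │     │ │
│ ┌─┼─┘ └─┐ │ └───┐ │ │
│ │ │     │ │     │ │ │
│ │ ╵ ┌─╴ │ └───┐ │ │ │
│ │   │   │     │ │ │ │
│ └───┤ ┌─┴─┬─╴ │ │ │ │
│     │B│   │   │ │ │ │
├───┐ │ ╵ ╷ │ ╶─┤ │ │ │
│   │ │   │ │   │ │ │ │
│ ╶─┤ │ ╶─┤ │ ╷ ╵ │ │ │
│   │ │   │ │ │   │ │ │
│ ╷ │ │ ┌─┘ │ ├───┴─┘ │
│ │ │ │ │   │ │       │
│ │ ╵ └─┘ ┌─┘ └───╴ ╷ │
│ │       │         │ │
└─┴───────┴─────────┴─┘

Finding the shortest path from (3, 1) to (6, 3):
Path length: 21 steps
Directions: left → down → down → down → right → right → down → down → down → down → right → right → up → right → up → up → up → left → down → left → up

Solution:

┌───────┬───────┬─────┐
│       │       │     │
│ ╶─┐ ╶─┘ ╷ ┌─╴ ├───╴ │
│   │     │ │   │     │
│ ┌─┴─┬───┘ │ ┌─┤ ╶───┤
│ │   │     │ │ │     │
├─┘ ╷ │ ┌───┤ │ ╵ ╶─┐ │
│↓ A│ │ │   │ │     │ │
│ ┌─┼─┘ └─┐ │ └───┐ │ │
│↓│ │     │ │     │ │ │
│ │ ╵ ┌─╴ │ └───┐ │ │ │
│↓│   │   │     │ │ │ │
│ └───┤ ┌─┴─┬─╴ │ │ │ │
│↳ → ↓│B│↓ ↰│   │ │ │ │
├───┐ │ ╵ ╷ │ ╶─┤ │ │ │
│   │↓│↑ ↲│↑│   │ │ │ │
│ ╶─┤ │ ╶─┤ │ ╷ ╵ │ │ │
│   │↓│   │↑│ │   │ │ │
│ ╷ │ │ ┌─┘ │ ├───┴─┘ │
│ │ │↓│ │↱ ↑│ │       │
│ │ ╵ └─┘ ┌─┘ └───╴ ╷ │
│ │  ↳ → ↑│         │ │
└─┴───────┴─────────┴─┘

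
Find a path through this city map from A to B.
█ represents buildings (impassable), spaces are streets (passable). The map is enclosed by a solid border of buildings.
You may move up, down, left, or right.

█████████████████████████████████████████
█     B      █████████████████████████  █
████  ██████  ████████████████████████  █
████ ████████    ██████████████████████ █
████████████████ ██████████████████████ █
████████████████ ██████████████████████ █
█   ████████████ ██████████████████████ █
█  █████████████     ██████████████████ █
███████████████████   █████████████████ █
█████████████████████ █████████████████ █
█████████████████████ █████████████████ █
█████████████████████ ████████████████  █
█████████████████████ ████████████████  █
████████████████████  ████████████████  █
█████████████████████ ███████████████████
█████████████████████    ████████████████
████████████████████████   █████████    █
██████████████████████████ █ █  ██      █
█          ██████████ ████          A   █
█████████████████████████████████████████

Finding the shortest path from A to B:
Movement: cardinal only
Path length: 47 steps
Directions: left → left → left → left → left → left → left → left → left → left → up → up → left → left → up → left → left → left → up → up → up → up → up → up → up → left → up → left → left → left → left → up → up → up → up → left → left → left → up → left → up → left → left → left → left → left → left

Solution:

█████████████████████████████████████████
█     B←←←←←↰█████████████████████████  █
████  ██████↑↰████████████████████████  █
████ ████████↑←←↰██████████████████████ █
████████████████↑██████████████████████ █
████████████████↑██████████████████████ █
█   ████████████↑██████████████████████ █
█  █████████████↑←←←↰██████████████████ █
███████████████████ ↑↰█████████████████ █
█████████████████████↑█████████████████ █
█████████████████████↑█████████████████ █
█████████████████████↑████████████████  █
█████████████████████↑████████████████  █
████████████████████ ↑████████████████  █
█████████████████████↑███████████████████
█████████████████████↑←←↰████████████████
████████████████████████↑←↰█████████    █
██████████████████████████↑█ █  ██      █
█          ██████████ ████↑←←←←←←←←←A   █
█████████████████████████████████████████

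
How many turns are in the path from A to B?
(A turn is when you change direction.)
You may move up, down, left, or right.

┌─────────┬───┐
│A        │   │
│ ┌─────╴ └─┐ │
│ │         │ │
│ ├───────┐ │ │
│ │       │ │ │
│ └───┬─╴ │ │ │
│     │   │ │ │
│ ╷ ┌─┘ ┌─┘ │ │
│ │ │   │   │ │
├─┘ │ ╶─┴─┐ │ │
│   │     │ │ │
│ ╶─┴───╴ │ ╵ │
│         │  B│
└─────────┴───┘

Directions: right, right, right, right, down, right, down, down, down, down, down, right
Number of turns: 4

Solution:

┌─────────┬───┐
│A → → → ↓│   │
│ ┌─────╴ └─┐ │
│ │      ↳ ↓│ │
│ ├───────┐ │ │
│ │       │↓│ │
│ └───┬─╴ │ │ │
│     │   │↓│ │
│ ╷ ┌─┘ ┌─┘ │ │
│ │ │   │  ↓│ │
├─┘ │ ╶─┴─┐ │ │
│   │     │↓│ │
│ ╶─┴───╴ │ ╵ │
│         │↳ B│
└─────────┴───┘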